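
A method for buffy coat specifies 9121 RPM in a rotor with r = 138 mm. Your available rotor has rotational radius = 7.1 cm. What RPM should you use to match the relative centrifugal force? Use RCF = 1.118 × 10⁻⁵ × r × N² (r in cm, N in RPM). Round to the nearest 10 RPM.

≈ 12720 RPM

Original rotor: r = 138 mm = 13.8 cm
RCF_original = 1.118 × 10⁻⁵ × 13.8 × (9121)² = 1.118 × 10⁻⁵ × 13.8 × 83,192,641 ≈ 12,835.3 × g
12,835.3 = 1.118 × 10⁻⁵ × 7.1 × N²
N² = 12,835.3 / (7.9378 × 10⁻⁵) = 161,698,455
N ≈ √161,698,455 ≈ 12,716.1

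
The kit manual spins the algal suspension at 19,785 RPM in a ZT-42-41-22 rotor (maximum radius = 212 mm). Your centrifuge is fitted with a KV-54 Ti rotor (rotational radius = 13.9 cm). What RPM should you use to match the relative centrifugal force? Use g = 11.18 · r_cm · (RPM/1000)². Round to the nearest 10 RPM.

Original rotor: r = 212 mm = 21.2 cm
RCF = 11.18 × r × (N/1000)²
RCF_original = 11.18 × 21.2 × (19.785)² = 11.18 × 21.2 × 391.446225 ≈ 92,779 × g
92,779 = 11.18 × 13.9 × (N/1000)²
(N/1000)² = 92,779 / 155.402 = 597.0258
N = 1000 × √597.0258 ≈ 24,434.1

≈ 24430 RPM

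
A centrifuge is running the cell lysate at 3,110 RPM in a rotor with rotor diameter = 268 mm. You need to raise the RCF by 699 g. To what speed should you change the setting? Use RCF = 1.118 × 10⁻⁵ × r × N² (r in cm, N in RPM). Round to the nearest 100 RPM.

r = 268 mm / 2 = 134 mm = 13.4 cm
Current RCF = 1.118 × 10⁻⁵ × 13.4 × (3110)² = 1.118 × 10⁻⁵ × 13.4 × 9,672,100 ≈ 1,449 × g
Target RCF = 1,449 + 699 = 2,148 × g
N² = 2,148 / (14.9812 × 10⁻⁵) = 14,337,970
N ≈ √14,337,970 ≈ 3,786.6

N₂ ≈ 3800 RPM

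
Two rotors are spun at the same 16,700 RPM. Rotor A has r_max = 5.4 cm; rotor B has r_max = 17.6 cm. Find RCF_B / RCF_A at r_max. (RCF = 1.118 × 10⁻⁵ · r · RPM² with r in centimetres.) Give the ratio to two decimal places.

At fixed N, RCF ∝ r, so RCF_B/RCF_A = r_B/r_A = 17.6 / 5.4 = 3.2593.

3.26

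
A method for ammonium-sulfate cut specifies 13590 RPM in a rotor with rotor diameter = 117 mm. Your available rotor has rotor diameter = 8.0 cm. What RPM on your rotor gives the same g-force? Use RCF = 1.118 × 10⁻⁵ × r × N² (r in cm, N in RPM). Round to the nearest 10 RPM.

Original rotor: r = 117 mm / 2 = 58.5 mm = 5.85 cm
RCF = 1.118 × 10⁻⁵ × r × N²
RCF_original = 1.118 × 10⁻⁵ × 5.85 × (13590)² = 1.118 × 10⁻⁵ × 5.85 × 184,688,100 ≈ 12,079.2 × g
Your rotor: r = 8.0 / 2 = 4 cm
12,079.2 = 1.118 × 10⁻⁵ × 4 × N²
N² = 12,079.2 / (4.472 × 10⁻⁵) = 270,107,335
N ≈ √270,107,335 ≈ 16,434.9

16430 RPM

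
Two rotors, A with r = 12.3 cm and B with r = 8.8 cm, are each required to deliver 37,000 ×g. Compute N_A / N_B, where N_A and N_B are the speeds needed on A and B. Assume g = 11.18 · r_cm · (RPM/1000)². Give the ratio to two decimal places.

0.85

At fixed RCF, N ∝ 1/√r, so N_A/N_B = √(r_B/r_A) = √(8.8/12.3) = √0.715447 = 0.8458.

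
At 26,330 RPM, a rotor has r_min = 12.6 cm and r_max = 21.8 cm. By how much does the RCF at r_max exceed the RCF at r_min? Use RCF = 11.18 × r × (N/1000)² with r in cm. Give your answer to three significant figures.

71300 g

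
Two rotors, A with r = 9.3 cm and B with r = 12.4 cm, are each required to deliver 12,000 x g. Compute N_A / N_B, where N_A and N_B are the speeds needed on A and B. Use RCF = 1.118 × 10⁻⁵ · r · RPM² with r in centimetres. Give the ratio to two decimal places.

1.15

At fixed RCF, N ∝ 1/√r, so N_A/N_B = √(r_B/r_A) = √(12.4/9.3) = √1.333333 = 1.1547.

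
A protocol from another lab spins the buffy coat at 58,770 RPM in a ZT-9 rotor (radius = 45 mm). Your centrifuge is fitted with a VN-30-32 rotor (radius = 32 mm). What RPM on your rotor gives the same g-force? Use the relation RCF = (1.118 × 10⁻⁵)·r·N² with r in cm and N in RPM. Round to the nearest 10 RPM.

Original rotor: r = 45 mm = 4.5 cm
RCF_original = 1.118 × 10⁻⁵ × 4.5 × (58770)² = 1.118 × 10⁻⁵ × 4.5 × 3,453,912,900 ≈ 173,766.4 × g
Your rotor: r = 32 mm = 3.2 cm
173,766.4 = 1.118 × 10⁻⁵ × 3.2 × N²
N² = 173,766.4 / (3.5776 × 10⁻⁵) = 4,857,066,190
N ≈ √4,857,066,190 ≈ 69,692.7

69690 RPM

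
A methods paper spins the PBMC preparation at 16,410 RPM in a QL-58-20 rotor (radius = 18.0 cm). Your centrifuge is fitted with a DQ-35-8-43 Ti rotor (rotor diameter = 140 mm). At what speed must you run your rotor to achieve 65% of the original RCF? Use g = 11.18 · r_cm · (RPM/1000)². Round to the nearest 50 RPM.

21200 RPM

RCF = 11.18 × r × (N/1000)²
RCF_original = 11.18 × 18 × (16.41)² = 11.18 × 18 × 269.2881 ≈ 54,191.5 × g
Target RCF = 0.65 × 54,191.5 ≈ 35,224.5 × g
Your rotor: r = 140 mm / 2 = 70 mm = 7 cm
35,224.5 = 11.18 × 7 × (N/1000)²
(N/1000)² = 35,224.5 / 78.26 = 450.0958
N = 1000 × √450.0958 ≈ 21,215.5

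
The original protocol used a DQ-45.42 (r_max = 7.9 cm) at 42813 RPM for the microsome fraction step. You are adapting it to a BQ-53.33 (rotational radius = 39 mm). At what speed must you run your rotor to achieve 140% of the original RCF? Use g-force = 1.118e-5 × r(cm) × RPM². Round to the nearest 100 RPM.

RCF = 1.118 × 10⁻⁵ × r × N²
RCF_original = 1.118 × 10⁻⁵ × 7.9 × (42813)² = 1.118 × 10⁻⁵ × 7.9 × 1,832,952,969 ≈ 161,890.1 × g
Target RCF = 1.4 × 161,890.1 ≈ 226,646.1 × g
Your rotor: r = 39 mm = 3.9 cm
226,646.1 = 1.118 × 10⁻⁵ × 3.9 × N²
N² = 226,646.1 / (4.3602 × 10⁻⁵) = 5,198,066,602
N ≈ √5,198,066,602 ≈ 72,097.6

≈ 72100 RPM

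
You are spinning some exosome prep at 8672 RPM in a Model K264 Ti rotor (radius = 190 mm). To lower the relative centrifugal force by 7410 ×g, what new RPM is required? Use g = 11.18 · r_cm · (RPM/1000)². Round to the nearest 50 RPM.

6350 RPM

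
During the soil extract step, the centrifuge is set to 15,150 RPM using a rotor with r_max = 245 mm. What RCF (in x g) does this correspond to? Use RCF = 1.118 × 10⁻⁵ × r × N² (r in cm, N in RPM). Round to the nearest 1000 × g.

r = 245 mm = 24.5 cm
RCF = 1.118 × 10⁻⁵ × r × N²
RCF = 1.118 × 10⁻⁵ × 24.5 × (15150)² = 1.118 × 10⁻⁵ × 24.5 × 229,522,500 ≈ 62,868.5 × g

63000 x g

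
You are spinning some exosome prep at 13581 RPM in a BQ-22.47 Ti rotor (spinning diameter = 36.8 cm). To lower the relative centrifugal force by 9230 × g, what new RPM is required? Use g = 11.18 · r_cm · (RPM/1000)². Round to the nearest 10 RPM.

N₂ ≈ 11810 RPM

r = 36.8 / 2 = 18.4 cm
Current RCF = 11.18 × 18.4 × (13.581)² = 11.18 × 18.4 × 184.443561 ≈ 37,942.3 × g
Target RCF = 37,942.3 − 9,230 = 28,712.3 × g
(N/1000)² = 28,712.3 / 205.712 = 139.5752
N = 1000 × √139.5752 ≈ 11,814.2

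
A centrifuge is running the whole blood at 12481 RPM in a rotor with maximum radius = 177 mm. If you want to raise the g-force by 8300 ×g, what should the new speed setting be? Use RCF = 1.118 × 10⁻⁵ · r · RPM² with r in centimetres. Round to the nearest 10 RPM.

r = 177 mm = 17.7 cm
Current RCF = 1.118 × 10⁻⁵ × 17.7 × (12481)² = 1.118 × 10⁻⁵ × 17.7 × 155,775,361 ≈ 30,825.8 × g
Target RCF = 30,825.8 + 8,300 = 39,125.8 × g
N² = 39,125.8 / (19.7886 × 10⁻⁵) = 197,718,889
N ≈ √197,718,889 ≈ 14,061.3

14060 RPM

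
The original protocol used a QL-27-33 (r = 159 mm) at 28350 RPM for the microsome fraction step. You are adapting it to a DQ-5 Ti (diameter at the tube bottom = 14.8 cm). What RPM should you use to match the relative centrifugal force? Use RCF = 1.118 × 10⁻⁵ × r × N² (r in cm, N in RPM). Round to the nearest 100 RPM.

Original rotor: r = 159 mm = 15.9 cm
RCF_original = 1.118 × 10⁻⁵ × 15.9 × (28350)² = 1.118 × 10⁻⁵ × 15.9 × 803,722,500 ≈ 142,871.3 × g
Your rotor: r = 14.8 / 2 = 7.4 cm
142,871.3 = 1.118 × 10⁻⁵ × 7.4 × N²
N² = 142,871.3 / (8.2732 × 10⁻⁵) = 1,726,917,033
N ≈ √1,726,917,033 ≈ 41,556.2

≈ 41600 RPM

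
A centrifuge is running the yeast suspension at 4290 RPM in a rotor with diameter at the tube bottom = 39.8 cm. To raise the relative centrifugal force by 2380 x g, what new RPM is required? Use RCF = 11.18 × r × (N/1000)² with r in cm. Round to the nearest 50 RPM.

≈ 5400 RPM

r = 39.8 / 2 = 19.9 cm
Current RCF = 11.18 × 19.9 × (4.29)² = 11.18 × 19.9 × 18.4041 ≈ 4,094.6 × g
Target RCF = 4,094.6 + 2,380 = 6,474.6 × g
(N/1000)² = 6,474.6 / 222.482 = 29.10168
N = 1000 × √29.10168 ≈ 5,394.6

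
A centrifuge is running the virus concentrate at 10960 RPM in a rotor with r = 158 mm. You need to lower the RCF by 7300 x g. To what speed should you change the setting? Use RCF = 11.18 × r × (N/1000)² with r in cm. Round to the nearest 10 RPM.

r = 158 mm = 15.8 cm
Current RCF = 11.18 × 15.8 × (10.96)² = 11.18 × 15.8 × 120.1216 ≈ 21,218.8 × g
Target RCF = 21,218.8 − 7,300 = 13,918.8 × g
(N/1000)² = 13,918.8 / 176.644 = 78.79577
N = 1000 × √78.79577 ≈ 8,876.7

≈ 8880 RPM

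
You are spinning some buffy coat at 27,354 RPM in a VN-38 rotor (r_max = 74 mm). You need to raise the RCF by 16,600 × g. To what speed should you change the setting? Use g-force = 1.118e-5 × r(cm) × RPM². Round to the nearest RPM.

30804 RPM

r = 74 mm = 7.4 cm
Current RCF = 1.118 × 10⁻⁵ × 7.4 × (27354)² = 1.118 × 10⁻⁵ × 7.4 × 748,241,316 ≈ 61,903.5 × g
Target RCF = 61,903.5 + 16,600 = 78,503.5 × g
N² = 78,503.5 / (8.2732 × 10⁻⁵) = 948,889,184
N ≈ √948,889,184 ≈ 30,804.0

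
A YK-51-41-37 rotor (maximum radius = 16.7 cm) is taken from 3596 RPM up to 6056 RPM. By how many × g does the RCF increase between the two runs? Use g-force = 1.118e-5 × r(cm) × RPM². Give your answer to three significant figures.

RCF₁ = 1.118 × 10⁻⁵ × 16.7 × (3596)² = 1.118 × 10⁻⁵ × 16.7 × 12,931,216 ≈ 2,414.3 × g
RCF₂ = 1.118 × 10⁻⁵ × 16.7 × (6056)² = 1.118 × 10⁻⁵ × 16.7 × 36,675,136 ≈ 6,847.5 × g
Increase = 6,847.5 − 2,414.3 = 4,433.2

4430 × g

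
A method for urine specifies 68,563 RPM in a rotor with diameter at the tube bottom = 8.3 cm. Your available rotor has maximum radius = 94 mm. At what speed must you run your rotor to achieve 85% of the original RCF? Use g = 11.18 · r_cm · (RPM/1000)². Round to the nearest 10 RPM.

42000 RPM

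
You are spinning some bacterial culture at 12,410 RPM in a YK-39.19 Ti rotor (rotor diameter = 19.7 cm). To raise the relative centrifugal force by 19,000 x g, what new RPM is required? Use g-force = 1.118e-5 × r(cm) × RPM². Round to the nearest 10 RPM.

r = 19.7 / 2 = 9.85 cm
Current RCF = 1.118 × 10⁻⁵ × 9.85 × (12410)² = 1.118 × 10⁻⁵ × 9.85 × 154,008,100 ≈ 16,959.8 × g
Target RCF = 16,959.8 + 19,000 = 35,959.8 × g
N² = 35,959.8 / (11.0123 × 10⁻⁵) = 326,542,139
N ≈ √326,542,139 ≈ 18,070.5

N₂ ≈ 18070 RPM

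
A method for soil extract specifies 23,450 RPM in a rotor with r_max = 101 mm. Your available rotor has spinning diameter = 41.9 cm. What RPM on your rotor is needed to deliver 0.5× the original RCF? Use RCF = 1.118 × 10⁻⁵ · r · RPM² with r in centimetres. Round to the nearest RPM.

≈ 11513 RPM

Original rotor: r = 101 mm = 10.1 cm
RCF_original = 1.118 × 10⁻⁵ × 10.1 × (23450)² = 1.118 × 10⁻⁵ × 10.1 × 549,902,500 ≈ 62,093.9 × g
Target RCF = 0.5 × 62,093.9 ≈ 31,047 × g
Your rotor: r = 41.9 / 2 = 20.95 cm
31,047 = 1.118 × 10⁻⁵ × 20.95 × N²
N² = 31,047 / (23.4221 × 10⁻⁵) = 132,554,297
N ≈ √132,554,297 ≈ 11,513.2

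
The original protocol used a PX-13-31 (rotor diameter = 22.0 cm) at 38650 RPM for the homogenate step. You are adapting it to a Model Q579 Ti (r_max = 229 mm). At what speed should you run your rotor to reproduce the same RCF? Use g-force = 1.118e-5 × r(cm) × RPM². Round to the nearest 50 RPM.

Original rotor: r = 22.0 / 2 = 11 cm
RCF = 1.118 × 10⁻⁵ × r × N²
RCF_original = 1.118 × 10⁻⁵ × 11 × (38650)² = 1.118 × 10⁻⁵ × 11 × 1,493,822,500 ≈ 183,710.3 × g
Your rotor: r = 229 mm = 22.9 cm
183,710.3 = 1.118 × 10⁻⁵ × 22.9 × N²
N² = 183,710.3 / (25.6022 × 10⁻⁵) = 717,556,694
N ≈ √717,556,694 ≈ 26,787.2

≈ 26800 RPM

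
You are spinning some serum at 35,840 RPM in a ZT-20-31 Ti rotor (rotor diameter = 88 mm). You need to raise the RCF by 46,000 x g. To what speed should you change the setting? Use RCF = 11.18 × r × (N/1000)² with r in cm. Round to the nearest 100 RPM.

r = 88 mm / 2 = 44 mm = 4.4 cm
Current RCF = 11.18 × 4.4 × (35.84)² = 11.18 × 4.4 × 1,284.5056 ≈ 63,187.4 × g
Target RCF = 63,187.4 + 46,000 = 109,187.4 × g
(N/1000)² = 109,187.4 / 49.192 = 2219.617
N = 1000 × √2219.617 ≈ 47,112.8

≈ 47100 RPM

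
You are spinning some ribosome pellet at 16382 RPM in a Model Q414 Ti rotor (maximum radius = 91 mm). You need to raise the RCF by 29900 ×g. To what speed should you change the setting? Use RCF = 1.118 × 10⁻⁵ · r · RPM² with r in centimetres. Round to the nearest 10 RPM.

23710 RPM

r = 91 mm = 9.1 cm
Current RCF = 1.118 × 10⁻⁵ × 9.1 × (16382)² = 1.118 × 10⁻⁵ × 9.1 × 268,369,924 ≈ 27,303.4 × g
Target RCF = 27,303.4 + 29,900 = 57,203.4 × g
N² = 57,203.4 / (10.1738 × 10⁻⁵) = 562,261,888
N ≈ √562,261,888 ≈ 23,712.1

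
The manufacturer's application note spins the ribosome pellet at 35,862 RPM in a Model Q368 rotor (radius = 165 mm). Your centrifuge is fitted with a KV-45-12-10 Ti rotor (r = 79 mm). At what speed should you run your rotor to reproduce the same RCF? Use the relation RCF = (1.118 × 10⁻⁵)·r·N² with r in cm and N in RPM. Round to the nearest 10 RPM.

≈ 51830 RPM

Original rotor: r = 165 mm = 16.5 cm
RCF_original = 1.118 × 10⁻⁵ × 16.5 × (35862)² = 1.118 × 10⁻⁵ × 16.5 × 1,286,083,044 ≈ 237,243.7 × g
Your rotor: r = 79 mm = 7.9 cm
237,243.7 = 1.118 × 10⁻⁵ × 7.9 × N²
N² = 237,243.7 / (8.8322 × 10⁻⁵) = 2,686,122,370
N ≈ √2,686,122,370 ≈ 51,827.8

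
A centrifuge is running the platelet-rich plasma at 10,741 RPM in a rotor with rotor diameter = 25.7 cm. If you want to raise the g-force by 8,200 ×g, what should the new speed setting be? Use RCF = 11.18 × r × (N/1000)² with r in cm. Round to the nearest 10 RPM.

r = 25.7 / 2 = 12.85 cm
Current RCF = 11.18 × 12.85 × (10.741)² = 11.18 × 12.85 × 115.369081 ≈ 16,574.3 × g
Target RCF = 16,574.3 + 8,200 = 24,774.3 × g
(N/1000)² = 24,774.3 / 143.663 = 172.4473
N = 1000 × √172.4473 ≈ 13,131.9

13130 RPM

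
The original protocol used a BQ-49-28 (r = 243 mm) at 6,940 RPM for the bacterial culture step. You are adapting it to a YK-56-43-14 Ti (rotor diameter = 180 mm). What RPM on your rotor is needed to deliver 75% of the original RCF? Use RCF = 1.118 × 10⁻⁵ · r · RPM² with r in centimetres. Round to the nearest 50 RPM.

Original rotor: r = 243 mm = 24.3 cm
RCF = 1.118 × 10⁻⁵ × r × N²
RCF_original = 1.118 × 10⁻⁵ × 24.3 × (6940)² = 1.118 × 10⁻⁵ × 24.3 × 48,163,600 ≈ 13,084.8 × g
Target RCF = 0.75 × 13,084.8 ≈ 9,813.6 × g
Your rotor: r = 180 mm / 2 = 90 mm = 9 cm
9,813.6 = 1.118 × 10⁻⁵ × 9 × N²
N² = 9,813.6 / (10.062 × 10⁻⁵) = 97,531,306
N ≈ √97,531,306 ≈ 9,875.8

≈ 9900 RPM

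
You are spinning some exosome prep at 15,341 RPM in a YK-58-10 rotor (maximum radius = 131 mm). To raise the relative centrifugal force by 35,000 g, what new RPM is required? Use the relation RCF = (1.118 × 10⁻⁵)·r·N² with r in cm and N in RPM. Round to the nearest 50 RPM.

21800 RPM

r = 131 mm = 13.1 cm
Current RCF = 1.118 × 10⁻⁵ × 13.1 × (15341)² = 1.118 × 10⁻⁵ × 13.1 × 235,346,281 ≈ 34,468.3 × g
Target RCF = 34,468.3 + 35,000 = 69,468.3 × g
N² = 69,468.3 / (14.6458 × 10⁻⁵) = 474,322,331
N ≈ √474,322,331 ≈ 21,778.9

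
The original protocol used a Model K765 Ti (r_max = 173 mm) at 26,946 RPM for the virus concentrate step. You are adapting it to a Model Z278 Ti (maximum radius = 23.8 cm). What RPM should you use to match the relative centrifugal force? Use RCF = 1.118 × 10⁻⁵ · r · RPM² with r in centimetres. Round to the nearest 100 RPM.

Original rotor: r = 173 mm = 17.3 cm
RCF_original = 1.118 × 10⁻⁵ × 17.3 × (26946)² = 1.118 × 10⁻⁵ × 17.3 × 726,086,916 ≈ 140,435.4 × g
140,435.4 = 1.118 × 10⁻⁵ × 23.8 × N²
N² = 140,435.4 / (26.6084 × 10⁻⁵) = 527,785,962
N ≈ √527,785,962 ≈ 22,973.6

23000 RPM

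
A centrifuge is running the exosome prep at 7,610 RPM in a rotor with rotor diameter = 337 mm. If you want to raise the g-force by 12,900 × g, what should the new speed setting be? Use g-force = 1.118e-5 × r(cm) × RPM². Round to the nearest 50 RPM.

r = 337 mm / 2 = 168.5 mm = 16.85 cm
Current RCF = 1.118 × 10⁻⁵ × 16.85 × (7610)² = 1.118 × 10⁻⁵ × 16.85 × 57,912,100 ≈ 10,909.7 × g
Target RCF = 10,909.7 + 12,900 = 23,809.7 × g
N² = 23,809.7 / (18.8383 × 10⁻⁵) = 126,389,855
N ≈ √126,389,855 ≈ 11,242.3

N₂ ≈ 11250 RPM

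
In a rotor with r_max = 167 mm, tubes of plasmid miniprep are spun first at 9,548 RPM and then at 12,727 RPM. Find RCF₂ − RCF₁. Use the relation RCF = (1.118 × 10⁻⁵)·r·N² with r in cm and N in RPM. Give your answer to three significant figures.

≈ 13200 × g

r = 167 mm = 16.7 cm
RCF₁ = 1.118 × 10⁻⁵ × 16.7 × (9548)² = 1.118 × 10⁻⁵ × 16.7 × 91,164,304 ≈ 17,020.9 × g
RCF₂ = 1.118 × 10⁻⁵ × 16.7 × (12727)² = 1.118 × 10⁻⁵ × 16.7 × 161,976,529 ≈ 30,242 × g
Increase = 30,242 − 17,020.9 = 13,221.1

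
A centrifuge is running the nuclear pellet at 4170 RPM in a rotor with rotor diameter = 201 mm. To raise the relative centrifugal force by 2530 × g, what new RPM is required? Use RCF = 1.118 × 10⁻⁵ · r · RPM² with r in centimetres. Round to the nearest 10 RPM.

N₂ ≈ 6320 RPM

r = 201 mm / 2 = 100.5 mm = 10.05 cm
Current RCF = 1.118 × 10⁻⁵ × 10.05 × (4170)² = 1.118 × 10⁻⁵ × 10.05 × 17,388,900 ≈ 1,953.8 × g
Target RCF = 1,953.8 + 2,530 = 4,483.8 × g
N² = 4,483.8 / (11.2359 × 10⁻⁵) = 39,906,016
N ≈ √39,906,016 ≈ 6,317.1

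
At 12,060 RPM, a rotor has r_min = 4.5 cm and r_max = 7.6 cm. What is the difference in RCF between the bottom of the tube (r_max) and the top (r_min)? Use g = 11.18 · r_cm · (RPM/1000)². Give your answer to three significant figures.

ΔRCF ≈ 5040 g

ΔRCF = 11.18 × (r_max − r_min) × (N/1000)² = 11.18 × 3.1 × 145.4436 ≈ 5,040.8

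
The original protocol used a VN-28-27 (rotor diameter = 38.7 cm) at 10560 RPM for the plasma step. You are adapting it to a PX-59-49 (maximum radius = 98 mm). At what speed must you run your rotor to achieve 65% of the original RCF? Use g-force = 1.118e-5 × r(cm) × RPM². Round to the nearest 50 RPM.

≈ 11950 RPM

Original rotor: r = 38.7 / 2 = 19.35 cm
RCF = 1.118 × 10⁻⁵ × r × N²
RCF_original = 1.118 × 10⁻⁵ × 19.35 × (10560)² = 1.118 × 10⁻⁵ × 19.35 × 111,513,600 ≈ 24,124.1 × g
Target RCF = 0.65 × 24,124.1 ≈ 15,680.7 × g
Your rotor: r = 98 mm = 9.8 cm
15,680.7 = 1.118 × 10⁻⁵ × 9.8 × N²
N² = 15,680.7 / (10.9564 × 10⁻⁵) = 143,119,090
N ≈ √143,119,090 ≈ 11,963.2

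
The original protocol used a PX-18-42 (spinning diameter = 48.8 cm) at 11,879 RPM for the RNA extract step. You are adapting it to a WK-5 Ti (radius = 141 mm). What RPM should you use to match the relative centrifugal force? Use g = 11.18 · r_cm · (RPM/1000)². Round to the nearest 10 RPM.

≈ 15630 RPM

Original rotor: r = 48.8 / 2 = 24.4 cm
RCF = 11.18 × r × (N/1000)²
RCF_original = 11.18 × 24.4 × (11.879)² = 11.18 × 24.4 × 141.110641 ≈ 38,493.9 × g
Your rotor: r = 141 mm = 14.1 cm
38,493.9 = 11.18 × 14.1 × (N/1000)²
(N/1000)² = 38,493.9 / 157.638 = 244.1918
N = 1000 × √244.1918 ≈ 15,626.6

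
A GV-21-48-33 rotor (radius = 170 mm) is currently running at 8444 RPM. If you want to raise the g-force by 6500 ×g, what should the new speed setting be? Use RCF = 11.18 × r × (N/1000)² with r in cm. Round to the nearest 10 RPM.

10270 RPM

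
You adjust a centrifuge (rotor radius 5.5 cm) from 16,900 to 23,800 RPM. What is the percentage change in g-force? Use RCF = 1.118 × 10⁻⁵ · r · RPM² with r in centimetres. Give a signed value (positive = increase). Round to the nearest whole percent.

+98%

RCF ∝ N², so the ratio is (23800/16900)² = (1.408284)² = 1.9833.
Change = 1.9833 − 1 = +0.9833 → +98.3%.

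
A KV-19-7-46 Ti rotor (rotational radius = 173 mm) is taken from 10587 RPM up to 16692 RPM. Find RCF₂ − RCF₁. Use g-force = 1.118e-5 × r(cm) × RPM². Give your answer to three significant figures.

r = 173 mm = 17.3 cm
RCF₁ = 1.118 × 10⁻⁵ × 17.3 × (10587)² = 1.118 × 10⁻⁵ × 17.3 × 112,084,569 ≈ 21,678.7 × g
RCF₂ = 1.118 × 10⁻⁵ × 17.3 × (16692)² = 1.118 × 10⁻⁵ × 17.3 × 278,622,864 ≈ 53,889.6 × g
Increase = 53,889.6 − 21,678.7 = 32,210.9

≈ 32200 x g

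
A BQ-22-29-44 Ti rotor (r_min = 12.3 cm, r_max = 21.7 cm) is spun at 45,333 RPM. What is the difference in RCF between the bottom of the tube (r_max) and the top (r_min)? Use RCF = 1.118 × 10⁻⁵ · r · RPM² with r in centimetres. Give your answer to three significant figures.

RCF_max = 1.118 × 10⁻⁵ × 21.7 × (45333)² = 1.118 × 10⁻⁵ × 21.7 × 2,055,080,889 ≈ 498,575 × g
RCF_min = 1.118 × 10⁻⁵ × 12.3 × (45333)² = 1.118 × 10⁻⁵ × 12.3 × 2,055,080,889 ≈ 282,602.4 × g
ΔRCF = 498,575 − 282,602.4 = 215,972.6

ΔRCF ≈ 216000 × g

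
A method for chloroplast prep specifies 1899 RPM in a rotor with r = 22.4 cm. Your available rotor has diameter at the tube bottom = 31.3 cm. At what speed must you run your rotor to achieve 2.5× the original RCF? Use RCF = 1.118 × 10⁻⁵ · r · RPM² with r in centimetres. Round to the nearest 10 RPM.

3590 RPM

RCF_original = 1.118 × 10⁻⁵ × 22.4 × (1899)² = 1.118 × 10⁻⁵ × 22.4 × 3,606,201 ≈ 903.1 × g
Target RCF = 2.5 × 903.1 ≈ 2,257.8 × g
Your rotor: r = 31.3 / 2 = 15.65 cm
2,257.8 = 1.118 × 10⁻⁵ × 15.65 × N²
N² = 2,257.8 / (17.4967 × 10⁻⁵) = 12,904,148
N ≈ √12,904,148 ≈ 3,592.2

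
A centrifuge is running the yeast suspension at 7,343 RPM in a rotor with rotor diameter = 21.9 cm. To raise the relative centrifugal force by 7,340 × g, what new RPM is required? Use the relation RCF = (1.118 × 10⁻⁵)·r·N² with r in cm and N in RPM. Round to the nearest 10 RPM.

10670 RPM

r = 21.9 / 2 = 10.95 cm
Current RCF = 1.118 × 10⁻⁵ × 10.95 × (7343)² = 1.118 × 10⁻⁵ × 10.95 × 53,919,649 ≈ 6,600.9 × g
Target RCF = 6,600.9 + 7,340 = 13,940.9 × g
N² = 13,940.9 / (12.2421 × 10⁻⁵) = 113,876,704
N ≈ √113,876,704 ≈ 10,671.3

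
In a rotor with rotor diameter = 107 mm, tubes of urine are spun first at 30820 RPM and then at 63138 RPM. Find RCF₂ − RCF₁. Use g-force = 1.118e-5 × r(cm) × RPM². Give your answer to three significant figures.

r = 107 mm / 2 = 53.5 mm = 5.35 cm
RCF₁ = 1.118 × 10⁻⁵ × 5.35 × (30820)² = 1.118 × 10⁻⁵ × 5.35 × 949,872,400 ≈ 56,814.7 × g
RCF₂ = 1.118 × 10⁻⁵ × 5.35 × (63138)² = 1.118 × 10⁻⁵ × 5.35 × 3,986,407,044 ≈ 238,439 × g
Increase = 238,439 − 56,814.7 = 181,624.3

182000 × g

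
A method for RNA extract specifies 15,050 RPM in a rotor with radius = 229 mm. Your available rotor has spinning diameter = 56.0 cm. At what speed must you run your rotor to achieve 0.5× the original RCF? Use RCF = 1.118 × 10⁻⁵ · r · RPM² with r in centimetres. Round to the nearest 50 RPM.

≈ 9600 RPM

Original rotor: r = 229 mm = 22.9 cm
RCF = 1.118 × 10⁻⁵ × r × N²
RCF_original = 1.118 × 10⁻⁵ × 22.9 × (15050)² = 1.118 × 10⁻⁵ × 22.9 × 226,502,500 ≈ 57,989.6 × g
Target RCF = 0.5 × 57,989.6 ≈ 28,994.8 × g
Your rotor: r = 56.0 / 2 = 28 cm
28,994.8 = 1.118 × 10⁻⁵ × 28 × N²
N² = 28,994.8 / (31.304 × 10⁻⁵) = 92,623,307
N ≈ √92,623,307 ≈ 9,624.1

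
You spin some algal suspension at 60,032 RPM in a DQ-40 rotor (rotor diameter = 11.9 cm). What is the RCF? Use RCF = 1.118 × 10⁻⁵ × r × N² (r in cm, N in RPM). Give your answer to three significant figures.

r = 11.9 / 2 = 5.95 cm
RCF = 1.118 × 10⁻⁵ × r × N²
RCF = 1.118 × 10⁻⁵ × 5.95 × (60032)² = 1.118 × 10⁻⁵ × 5.95 × 3,603,841,024 ≈ 239,731.1 × g

240000 × g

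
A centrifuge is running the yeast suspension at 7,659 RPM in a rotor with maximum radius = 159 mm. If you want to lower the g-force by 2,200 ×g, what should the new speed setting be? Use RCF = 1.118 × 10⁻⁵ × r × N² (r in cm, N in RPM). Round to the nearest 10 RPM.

6800 RPM

r = 159 mm = 15.9 cm
Current RCF = 1.118 × 10⁻⁵ × 15.9 × (7659)² = 1.118 × 10⁻⁵ × 15.9 × 58,660,281 ≈ 10,427.6 × g
Target RCF = 10,427.6 − 2,200 = 8,227.6 × g
N² = 8,227.6 / (17.7762 × 10⁻⁵) = 46,284,358
N ≈ √46,284,358 ≈ 6,803.3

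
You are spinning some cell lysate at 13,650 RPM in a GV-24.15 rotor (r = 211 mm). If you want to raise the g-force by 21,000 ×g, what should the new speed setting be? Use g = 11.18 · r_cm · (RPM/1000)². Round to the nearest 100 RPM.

N₂ ≈ 16600 RPM

r = 211 mm = 21.1 cm
Current RCF = 11.18 × 21.1 × (13.65)² = 11.18 × 21.1 × 186.3225 ≈ 43,953.1 × g
Target RCF = 43,953.1 + 21,000 = 64,953.1 × g
(N/1000)² = 64,953.1 / 235.898 = 275.344
N = 1000 × √275.344 ≈ 16,593.5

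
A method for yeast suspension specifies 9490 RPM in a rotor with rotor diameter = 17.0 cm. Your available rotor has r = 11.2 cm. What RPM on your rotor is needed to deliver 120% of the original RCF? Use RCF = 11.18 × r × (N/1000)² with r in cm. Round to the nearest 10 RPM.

9060 RPM

Original rotor: r = 17.0 / 2 = 8.5 cm
RCF_original = 11.18 × 8.5 × (9.49)² = 11.18 × 8.5 × 90.0601 ≈ 8,558.4 × g
Target RCF = 1.2 × 8,558.4 ≈ 10,270.1 × g
10,270.1 = 11.18 × 11.2 × (N/1000)²
(N/1000)² = 10,270.1 / 125.216 = 82.01907
N = 1000 × √82.01907 ≈ 9,056.4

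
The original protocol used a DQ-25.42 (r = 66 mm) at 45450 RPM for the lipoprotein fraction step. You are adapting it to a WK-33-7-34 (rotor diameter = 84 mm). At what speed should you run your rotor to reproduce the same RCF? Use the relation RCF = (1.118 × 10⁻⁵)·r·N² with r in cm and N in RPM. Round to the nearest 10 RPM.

Original rotor: r = 66 mm = 6.6 cm
RCF = 1.118 × 10⁻⁵ × r × N²
RCF_original = 1.118 × 10⁻⁵ × 6.6 × (45450)² = 1.118 × 10⁻⁵ × 6.6 × 2,065,702,500 ≈ 152,424.1 × g
Your rotor: r = 84 mm / 2 = 42 mm = 4.2 cm
152,424.1 = 1.118 × 10⁻⁵ × 4.2 × N²
N² = 152,424.1 / (4.6956 × 10⁻⁵) = 3,246,104,864
N ≈ √3,246,104,864 ≈ 56,974.6

56970 RPM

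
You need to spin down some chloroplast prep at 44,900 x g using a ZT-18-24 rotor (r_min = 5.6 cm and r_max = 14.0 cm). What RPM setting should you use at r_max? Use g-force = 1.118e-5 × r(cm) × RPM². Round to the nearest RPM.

Use r_max = 14.0 cm.
44,900 = 1.118 × 10⁻⁵ × 14 × N²
N² = 44,900 / (15.652 × 10⁻⁵) = 286,864,298
N ≈ √286,864,298 ≈ 16,937.1

16937 RPM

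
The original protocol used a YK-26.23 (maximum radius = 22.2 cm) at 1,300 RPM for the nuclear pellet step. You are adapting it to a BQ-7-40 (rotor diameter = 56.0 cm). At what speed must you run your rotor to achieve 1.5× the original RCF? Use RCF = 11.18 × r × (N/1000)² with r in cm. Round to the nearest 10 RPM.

RCF_original = 11.18 × 22.2 × (1.3)² = 11.18 × 22.2 × 1.69 ≈ 419.5 × g
Target RCF = 1.5 × 419.5 ≈ 629.2 × g
Your rotor: r = 56.0 / 2 = 28 cm
629.2 = 11.18 × 28 × (N/1000)²
(N/1000)² = 629.2 / 313.04 = 2.009967
N = 1000 × √2.009967 ≈ 1,417.7

1420 RPM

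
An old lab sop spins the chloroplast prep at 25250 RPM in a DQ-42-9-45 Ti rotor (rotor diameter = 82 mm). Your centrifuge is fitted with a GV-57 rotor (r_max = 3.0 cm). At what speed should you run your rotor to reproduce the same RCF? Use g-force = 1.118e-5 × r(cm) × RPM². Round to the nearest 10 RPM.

≈ 29520 RPM

Original rotor: r = 82 mm / 2 = 41 mm = 4.1 cm
RCF_original = 1.118 × 10⁻⁵ × 4.1 × (25250)² = 1.118 × 10⁻⁵ × 4.1 × 637,562,500 ≈ 29,224.6 × g
29,224.6 = 1.118 × 10⁻⁵ × 3 × N²
N² = 29,224.6 / (3.354 × 10⁻⁵) = 871,335,719
N ≈ √871,335,719 ≈ 29,518.4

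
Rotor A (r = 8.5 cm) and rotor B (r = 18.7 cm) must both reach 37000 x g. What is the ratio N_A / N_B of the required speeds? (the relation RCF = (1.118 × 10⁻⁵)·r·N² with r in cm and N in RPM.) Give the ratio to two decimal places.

1.48

At fixed RCF, N ∝ 1/√r, so N_A/N_B = √(r_B/r_A) = √(18.7/8.5) = √2.200000 = 1.4832.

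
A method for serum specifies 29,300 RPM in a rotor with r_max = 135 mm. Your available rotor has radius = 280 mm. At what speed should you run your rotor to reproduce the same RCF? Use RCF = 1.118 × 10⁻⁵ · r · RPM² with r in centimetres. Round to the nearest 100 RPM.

≈ 20300 RPM

Original rotor: r = 135 mm = 13.5 cm
RCF = 1.118 × 10⁻⁵ × r × N²
RCF_original = 1.118 × 10⁻⁵ × 13.5 × (29300)² = 1.118 × 10⁻⁵ × 13.5 × 858,490,000 ≈ 129,571.9 × g
Your rotor: r = 280 mm = 28.0 cm
129,571.9 = 1.118 × 10⁻⁵ × 28 × N²
N² = 129,571.9 / (31.304 × 10⁻⁵) = 413,914,835
N ≈ √413,914,835 ≈ 20,344.9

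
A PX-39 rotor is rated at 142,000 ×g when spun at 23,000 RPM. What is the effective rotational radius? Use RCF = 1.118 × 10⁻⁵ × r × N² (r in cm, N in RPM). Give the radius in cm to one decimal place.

≈ 24.0 cm

142000 = 1.118 × 10⁻⁵ × r × (23000)²
r = 142000 / (1.118 × 10⁻⁵ × 529,000,000) = 142000 / 5914.22 ≈ 24.010 cm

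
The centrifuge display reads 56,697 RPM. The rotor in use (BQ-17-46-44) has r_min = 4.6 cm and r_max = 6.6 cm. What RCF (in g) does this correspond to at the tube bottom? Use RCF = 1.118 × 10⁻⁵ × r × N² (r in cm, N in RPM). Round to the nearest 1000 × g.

RCF ≈ 237000 g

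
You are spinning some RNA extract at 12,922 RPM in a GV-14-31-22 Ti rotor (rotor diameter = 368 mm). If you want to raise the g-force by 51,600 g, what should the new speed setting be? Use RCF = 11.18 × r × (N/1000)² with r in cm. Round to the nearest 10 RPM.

N₂ ≈ 20440 RPM

r = 368 mm / 2 = 184 mm = 18.4 cm
Current RCF = 11.18 × 18.4 × (12.922)² = 11.18 × 18.4 × 166.978084 ≈ 34,349.4 × g
Target RCF = 34,349.4 + 51,600 = 85,949.4 × g
(N/1000)² = 85,949.4 / 205.712 = 417.8142
N = 1000 × √417.8142 ≈ 20,440.5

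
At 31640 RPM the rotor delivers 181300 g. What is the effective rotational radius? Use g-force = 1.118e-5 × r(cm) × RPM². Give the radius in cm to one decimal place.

181300 = 1.118 × 10⁻⁵ × r × (31640)²
r = 181300 / (1.118 × 10⁻⁵ × 1,001,089,600) = 181300 / 11192.18 ≈ 16.199 cm

16.2 cm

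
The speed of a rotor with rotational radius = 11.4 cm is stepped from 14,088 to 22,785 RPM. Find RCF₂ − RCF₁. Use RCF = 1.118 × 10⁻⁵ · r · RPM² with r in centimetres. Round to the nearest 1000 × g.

≈ 41000 ×g

RCF₁ = 1.118 × 10⁻⁵ × 11.4 × (14088)² = 1.118 × 10⁻⁵ × 11.4 × 198,471,744 ≈ 25,295.6 × g
RCF₂ = 1.118 × 10⁻⁵ × 11.4 × (22785)² = 1.118 × 10⁻⁵ × 11.4 × 519,156,225 ≈ 66,167.5 × g
Increase = 66,167.5 − 25,295.6 = 40,871.9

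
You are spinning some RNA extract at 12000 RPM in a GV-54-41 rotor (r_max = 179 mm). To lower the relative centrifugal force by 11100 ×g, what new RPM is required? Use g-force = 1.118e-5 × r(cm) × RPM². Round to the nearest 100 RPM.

N₂ ≈ 9400 RPM

r = 179 mm = 17.9 cm
Current RCF = 1.118 × 10⁻⁵ × 17.9 × (12000)² = 1.118 × 10⁻⁵ × 17.9 × 144,000,000 ≈ 28,817.6 × g
Target RCF = 28,817.6 − 11,100 = 17,717.6 × g
N² = 17,717.6 / (20.0122 × 10⁻⁵) = 88,533,994
N ≈ √88,533,994 ≈ 9,409.3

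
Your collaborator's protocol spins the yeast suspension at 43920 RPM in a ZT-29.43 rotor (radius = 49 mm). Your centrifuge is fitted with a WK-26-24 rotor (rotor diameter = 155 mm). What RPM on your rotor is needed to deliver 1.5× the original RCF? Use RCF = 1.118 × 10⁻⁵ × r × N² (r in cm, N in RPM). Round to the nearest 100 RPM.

Original rotor: r = 49 mm = 4.9 cm
RCF = 1.118 × 10⁻⁵ × r × N²
RCF_original = 1.118 × 10⁻⁵ × 4.9 × (43920)² = 1.118 × 10⁻⁵ × 4.9 × 1,928,966,400 ≈ 105,672.6 × g
Target RCF = 1.5 × 105,672.6 ≈ 158,508.9 × g
Your rotor: r = 155 mm / 2 = 77.5 mm = 7.75 cm
158,508.9 = 1.118 × 10⁻⁵ × 7.75 × N²
N² = 158,508.9 / (8.6645 × 10⁻⁵) = 1,829,406,198
N ≈ √1,829,406,198 ≈ 42,771.6

42800 RPM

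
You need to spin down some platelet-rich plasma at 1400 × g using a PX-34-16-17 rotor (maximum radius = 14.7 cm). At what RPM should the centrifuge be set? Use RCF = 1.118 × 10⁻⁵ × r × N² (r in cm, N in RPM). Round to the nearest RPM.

N ≈ 2919 RPM

RCF = 1.118 × 10⁻⁵ × r × N²
1,400 = 1.118 × 10⁻⁵ × 14.7 × N²
N² = 1,400 / (16.4346 × 10⁻⁵) = 8,518,613
N ≈ √8,518,613 ≈ 2,918.7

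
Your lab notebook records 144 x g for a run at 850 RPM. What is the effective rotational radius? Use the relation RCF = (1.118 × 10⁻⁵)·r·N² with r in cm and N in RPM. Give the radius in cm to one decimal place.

17.8 cm

144 = 1.118 × 10⁻⁵ × r × (850)²
r = 144 / (1.118 × 10⁻⁵ × 722,500) = 144 / 8.07755 ≈ 17.827 cm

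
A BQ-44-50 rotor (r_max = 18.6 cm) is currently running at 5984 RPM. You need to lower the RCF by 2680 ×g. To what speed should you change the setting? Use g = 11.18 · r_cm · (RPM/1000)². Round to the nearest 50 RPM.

Current RCF = 11.18 × 18.6 × (5.984)² = 11.18 × 18.6 × 35.808256 ≈ 7,446.3 × g
Target RCF = 7,446.3 − 2,680 = 4,766.3 × g
(N/1000)² = 4,766.3 / 207.948 = 22.92063
N = 1000 × √22.92063 ≈ 4,787.5

N₂ ≈ 4800 RPM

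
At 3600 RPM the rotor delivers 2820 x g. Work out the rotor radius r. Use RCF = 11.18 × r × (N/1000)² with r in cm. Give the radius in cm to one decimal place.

RCF = 11.18 × r × (N/1000)²
2820 = 11.18 × r × (3.6)²
r = 2820 / (11.18 × 12.96) = 2820 / 144.8928 ≈ 19.463 cm

r ≈ 19.5 cm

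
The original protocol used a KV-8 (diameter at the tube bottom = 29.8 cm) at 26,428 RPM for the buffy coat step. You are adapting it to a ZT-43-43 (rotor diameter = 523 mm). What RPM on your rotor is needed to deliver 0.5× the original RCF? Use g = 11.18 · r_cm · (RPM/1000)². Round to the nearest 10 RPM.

≈ 14110 RPM

Original rotor: r = 29.8 / 2 = 14.9 cm
RCF_original = 11.18 × 14.9 × (26.428)² = 11.18 × 14.9 × 698.439184 ≈ 116,347.4 × g
Target RCF = 0.5 × 116,347.4 ≈ 58,173.7 × g
Your rotor: r = 523 mm / 2 = 261.5 mm = 26.15 cm
58,173.7 = 11.18 × 26.15 × (N/1000)²
(N/1000)² = 58,173.7 / 292.357 = 198.9817
N = 1000 × √198.9817 ≈ 14,106.1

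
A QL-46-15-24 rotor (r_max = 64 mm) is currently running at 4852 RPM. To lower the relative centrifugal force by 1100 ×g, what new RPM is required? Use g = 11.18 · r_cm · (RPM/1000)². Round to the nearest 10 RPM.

r = 64 mm = 6.4 cm
Current RCF = 11.18 × 6.4 × (4.852)² = 11.18 × 6.4 × 23.541904 ≈ 1,684.5 × g
Target RCF = 1,684.5 − 1,100 = 584.5 × g
(N/1000)² = 584.5 / 71.552 = 8.168884
N = 1000 × √8.168884 ≈ 2,858.1

2860 RPM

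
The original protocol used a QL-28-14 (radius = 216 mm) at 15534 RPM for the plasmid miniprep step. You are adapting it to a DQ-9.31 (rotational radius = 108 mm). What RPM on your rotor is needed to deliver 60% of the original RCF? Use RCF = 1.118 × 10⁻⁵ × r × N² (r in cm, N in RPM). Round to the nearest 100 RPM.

Original rotor: r = 216 mm = 21.6 cm
RCF_original = 1.118 × 10⁻⁵ × 21.6 × (15534)² = 1.118 × 10⁻⁵ × 21.6 × 241,305,156 ≈ 58,272.3 × g
Target RCF = 0.6 × 58,272.3 ≈ 34,963.4 × g
Your rotor: r = 108 mm = 10.8 cm
34,963.4 = 1.118 × 10⁻⁵ × 10.8 × N²
N² = 34,963.4 / (12.0744 × 10⁻⁵) = 289,566,355
N ≈ √289,566,355 ≈ 17,016.6

≈ 17000 RPM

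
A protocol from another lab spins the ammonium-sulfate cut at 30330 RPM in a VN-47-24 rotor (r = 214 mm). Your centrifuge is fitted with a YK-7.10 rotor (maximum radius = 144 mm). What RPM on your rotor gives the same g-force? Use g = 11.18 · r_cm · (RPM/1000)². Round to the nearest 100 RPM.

Original rotor: r = 214 mm = 21.4 cm
RCF_original = 11.18 × 21.4 × (30.33)² = 11.18 × 21.4 × 919.9089 ≈ 220,090 × g
Your rotor: r = 144 mm = 14.4 cm
220,090 = 11.18 × 14.4 × (N/1000)²
(N/1000)² = 220,090 / 160.992 = 1367.087
N = 1000 × √1367.087 ≈ 36,974.1

≈ 37000 RPM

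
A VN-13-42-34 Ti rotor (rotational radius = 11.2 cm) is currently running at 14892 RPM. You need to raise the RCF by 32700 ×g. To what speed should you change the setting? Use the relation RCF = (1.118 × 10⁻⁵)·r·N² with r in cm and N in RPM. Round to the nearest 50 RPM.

Current RCF = 1.118 × 10⁻⁵ × 11.2 × (14892)² = 1.118 × 10⁻⁵ × 11.2 × 221,771,664 ≈ 27,769.4 × g
Target RCF = 27,769.4 + 32,700 = 60,469.4 × g
N² = 60,469.4 / (12.5216 × 10⁻⁵) = 482,920,713
N ≈ √482,920,713 ≈ 21,975.5

22000 RPM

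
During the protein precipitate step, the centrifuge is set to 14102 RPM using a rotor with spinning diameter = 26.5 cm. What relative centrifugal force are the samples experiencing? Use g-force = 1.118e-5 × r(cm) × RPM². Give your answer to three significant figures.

RCF ≈ 29500 ×g

r = 26.5 / 2 = 13.25 cm
RCF = 1.118 × 10⁻⁵ × 13.25 × (14102)² = 1.118 × 10⁻⁵ × 13.25 × 198,866,404 ≈ 29,459.1 × g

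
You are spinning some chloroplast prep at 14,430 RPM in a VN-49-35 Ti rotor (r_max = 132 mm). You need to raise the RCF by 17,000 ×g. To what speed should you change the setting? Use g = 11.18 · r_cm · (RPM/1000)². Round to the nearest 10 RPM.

N₂ ≈ 17980 RPM

r = 132 mm = 13.2 cm
Current RCF = 11.18 × 13.2 × (14.43)² = 11.18 × 13.2 × 208.2249 ≈ 30,729 × g
Target RCF = 30,729 + 17,000 = 47,729 × g
(N/1000)² = 47,729 / 147.576 = 323.4198
N = 1000 × √323.4198 ≈ 17,983.9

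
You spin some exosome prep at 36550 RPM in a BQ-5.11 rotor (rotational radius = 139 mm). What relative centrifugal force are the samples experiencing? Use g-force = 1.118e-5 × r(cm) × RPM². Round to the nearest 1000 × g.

r = 139 mm = 13.9 cm
RCF = 1.118 × 10⁻⁵ × 13.9 × (36550)² = 1.118 × 10⁻⁵ × 13.9 × 1,335,902,500 ≈ 207,601.9 × g

≈ 208000 g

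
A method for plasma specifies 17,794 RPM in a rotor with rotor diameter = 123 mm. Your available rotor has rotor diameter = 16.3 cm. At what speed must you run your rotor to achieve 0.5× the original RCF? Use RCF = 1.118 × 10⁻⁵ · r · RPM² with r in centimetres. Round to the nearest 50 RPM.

≈ 10950 RPM

Original rotor: r = 123 mm / 2 = 61.5 mm = 6.15 cm
RCF_original = 1.118 × 10⁻⁵ × 6.15 × (17794)² = 1.118 × 10⁻⁵ × 6.15 × 316,626,436 ≈ 21,770.3 × g
Target RCF = 0.5 × 21,770.3 ≈ 10,885.1 × g
Your rotor: r = 16.3 / 2 = 8.15 cm
10,885.1 = 1.118 × 10⁻⁵ × 8.15 × N²
N² = 10,885.1 / (9.1117 × 10⁻⁵) = 119,462,888
N ≈ √119,462,888 ≈ 10,929.9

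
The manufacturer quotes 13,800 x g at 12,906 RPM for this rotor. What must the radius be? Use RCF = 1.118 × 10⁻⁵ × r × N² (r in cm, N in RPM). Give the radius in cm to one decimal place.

RCF = 1.118 × 10⁻⁵ × r × N²
13800 = 1.118 × 10⁻⁵ × r × (12906)²
r = 13800 / (1.118 × 10⁻⁵ × 166,564,836) = 13800 / 1862.195 ≈ 7.411 cm

r ≈ 7.4 cm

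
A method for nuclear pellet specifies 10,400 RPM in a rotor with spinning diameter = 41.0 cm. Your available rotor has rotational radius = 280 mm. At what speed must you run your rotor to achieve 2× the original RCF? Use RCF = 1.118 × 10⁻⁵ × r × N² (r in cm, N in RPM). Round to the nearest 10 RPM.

12580 RPM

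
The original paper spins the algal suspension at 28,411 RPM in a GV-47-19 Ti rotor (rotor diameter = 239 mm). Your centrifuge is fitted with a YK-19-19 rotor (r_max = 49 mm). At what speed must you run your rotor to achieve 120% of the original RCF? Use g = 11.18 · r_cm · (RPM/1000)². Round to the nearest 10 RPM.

48600 RPM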